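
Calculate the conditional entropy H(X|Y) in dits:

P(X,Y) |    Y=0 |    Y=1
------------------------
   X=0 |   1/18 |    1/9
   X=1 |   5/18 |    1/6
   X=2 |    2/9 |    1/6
0.4365 dits

Using the chain rule: H(X|Y) = H(X,Y) - H(Y)

First, compute H(X,Y) = 0.7348 dits

Marginal P(Y) = (5/9, 4/9)
H(Y) = 0.2983 dits

H(X|Y) = H(X,Y) - H(Y) = 0.7348 - 0.2983 = 0.4365 dits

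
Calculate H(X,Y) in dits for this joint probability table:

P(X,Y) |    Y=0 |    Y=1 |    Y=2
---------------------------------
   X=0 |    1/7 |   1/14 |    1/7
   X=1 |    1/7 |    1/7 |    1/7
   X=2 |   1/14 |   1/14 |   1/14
0.9311 dits

Joint entropy is H(X,Y) = -Σ_{x,y} p(x,y) log p(x,y).

Summing over all non-zero entries:
H(X,Y) = -[1/7·log_10(1/7) + 1/14·log_10(1/14) + 1/7·log_10(1/7) + 1/7·log_10(1/7) + 1/7·log_10(1/7) + 1/7·log_10(1/7) + 1/14·log_10(1/14) + 1/14·log_10(1/14) + 1/14·log_10(1/14)]
H(X,Y) = 0.9311 dits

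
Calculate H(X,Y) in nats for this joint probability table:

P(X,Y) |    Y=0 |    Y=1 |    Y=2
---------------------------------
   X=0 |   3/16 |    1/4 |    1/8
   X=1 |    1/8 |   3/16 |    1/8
1.7541 nats

Joint entropy is H(X,Y) = -Σ_{x,y} p(x,y) log p(x,y).

Summing over all non-zero entries:
H(X,Y) = -[3/16·log_e(3/16) + 1/4·log_e(1/4) + 1/8·log_e(1/8) + 1/8·log_e(1/8) + 3/16·log_e(3/16) + 1/8·log_e(1/8)]
H(X,Y) = 1.7541 nats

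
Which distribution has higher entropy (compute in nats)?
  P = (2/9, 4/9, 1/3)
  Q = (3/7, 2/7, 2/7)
Q

Computing entropies in nats:
H(P) = 1.0609
H(Q) = 1.0790

Distribution Q has higher entropy.

Intuition: The distribution closer to uniform (more spread out) has higher entropy.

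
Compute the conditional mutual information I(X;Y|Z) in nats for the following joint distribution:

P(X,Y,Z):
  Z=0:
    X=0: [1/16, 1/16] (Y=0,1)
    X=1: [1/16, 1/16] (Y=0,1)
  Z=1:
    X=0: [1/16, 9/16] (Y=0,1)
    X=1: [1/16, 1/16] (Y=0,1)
0.0481 nats

Conditional mutual information: I(X;Y|Z) = H(X|Z) + H(Y|Z) - H(X,Y|Z)

H(Z) = 0.5623
H(X,Z) = 1.0735 → H(X|Z) = 0.5112
H(Y,Z) = 1.0735 → H(Y|Z) = 0.5112
H(X,Y,Z) = 1.5366 → H(X,Y|Z) = 0.9743

I(X;Y|Z) = 0.5112 + 0.5112 - 0.9743 = 0.0481 nats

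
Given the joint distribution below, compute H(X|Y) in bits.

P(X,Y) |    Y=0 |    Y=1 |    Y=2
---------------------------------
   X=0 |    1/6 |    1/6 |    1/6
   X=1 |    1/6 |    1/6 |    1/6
1.0000 bits

Using the chain rule: H(X|Y) = H(X,Y) - H(Y)

First, compute H(X,Y) = 2.5850 bits

Marginal P(Y) = (1/3, 1/3, 1/3)
H(Y) = 1.5850 bits

H(X|Y) = H(X,Y) - H(Y) = 2.5850 - 1.5850 = 1.0000 bits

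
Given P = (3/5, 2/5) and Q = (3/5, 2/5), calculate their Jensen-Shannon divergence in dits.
0.0000 dits

Jensen-Shannon divergence is:
JSD(P||Q) = 0.5 × D_KL(P||M) + 0.5 × D_KL(Q||M)
where M = 0.5 × (P + Q) is the mixture distribution.

M = 0.5 × (3/5, 2/5) + 0.5 × (3/5, 2/5) = (3/5, 2/5)

D_KL(P||M) = 0.0000 dits
D_KL(Q||M) = 0.0000 dits

JSD(P||Q) = 0.5 × 0.0000 + 0.5 × 0.0000 = 0.0000 dits

Unlike KL divergence, JSD is symmetric and bounded: 0 ≤ JSD ≤ log(2).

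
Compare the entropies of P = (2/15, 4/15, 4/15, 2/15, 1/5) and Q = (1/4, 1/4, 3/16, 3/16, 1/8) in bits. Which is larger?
Q

Computing entropies in bits:
H(P) = 2.2566
H(Q) = 2.2806

Distribution Q has higher entropy.

Intuition: The distribution closer to uniform (more spread out) has higher entropy.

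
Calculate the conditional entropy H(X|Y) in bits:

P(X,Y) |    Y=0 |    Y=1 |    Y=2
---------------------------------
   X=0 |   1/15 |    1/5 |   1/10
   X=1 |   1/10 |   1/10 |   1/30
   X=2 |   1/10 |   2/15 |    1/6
1.4832 bits

Using the chain rule: H(X|Y) = H(X,Y) - H(Y)

First, compute H(X,Y) = 3.0356 bits

Marginal P(Y) = (4/15, 13/30, 3/10)
H(Y) = 1.5524 bits

H(X|Y) = H(X,Y) - H(Y) = 3.0356 - 1.5524 = 1.4832 bits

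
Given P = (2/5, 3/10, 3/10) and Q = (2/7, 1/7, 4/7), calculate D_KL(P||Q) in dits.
0.0712 dits

KL divergence: D_KL(P||Q) = Σ p(x) log(p(x)/q(x))

Computing term by term:
  x=0: 2/5 × log_10[(2/5)/(2/7)] = 2/5 × 0.1461 = 0.0585
  x=1: 3/10 × log_10[(3/10)/(1/7)] = 3/10 × 0.3222 = 0.0967
  x=2: 3/10 × log_10[(3/10)/(4/7)] = 3/10 × -0.2798 = -0.0840

D_KL(P||Q) = 0.0712 dits

Note: KL divergence is always non-negative and equals 0 iff P = Q.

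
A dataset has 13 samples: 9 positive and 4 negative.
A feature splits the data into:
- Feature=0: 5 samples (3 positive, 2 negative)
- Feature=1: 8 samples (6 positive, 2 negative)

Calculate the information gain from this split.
0.0178 bits

Information Gain = H(Y) - H(Y|Feature)

Before split:
P(positive) = 9/13 = 0.6923
H(Y) = 0.8905 bits

After split:
Feature=0: H = 0.9710 bits (weight = 5/13)
Feature=1: H = 0.8113 bits (weight = 8/13)
H(Y|Feature) = (5/13)×0.9710 + (8/13)×0.8113 = 0.8727 bits

Information Gain = 0.8905 - 0.8727 = 0.0178 bits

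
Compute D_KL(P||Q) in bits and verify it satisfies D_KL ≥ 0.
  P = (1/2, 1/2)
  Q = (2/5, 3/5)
0.0294 bits

KL divergence satisfies the Gibbs inequality: D_KL(P||Q) ≥ 0 for all distributions P, Q.

D_KL(P||Q) = Σ p(x) log(p(x)/q(x))
Term by term:
  x=0: 1/2 × log_2[(1/2)/(2/5)] = 0.1610
  x=1: 1/2 × log_2[(1/2)/(3/5)] = -0.1315
D_KL(P||Q) = 0.0294 bits

D_KL(P||Q) = 0.0294 ≥ 0 ✓

This non-negativity is a fundamental property: relative entropy cannot be negative because it measures how different Q is from P.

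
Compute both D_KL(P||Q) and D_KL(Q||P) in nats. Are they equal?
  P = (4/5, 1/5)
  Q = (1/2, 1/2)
D_KL(P||Q) = 0.1927, D_KL(Q||P) = 0.2231

KL divergence is not symmetric: D_KL(P||Q) ≠ D_KL(Q||P) in general.

D_KL(P||Q) = 0.1927 nats
D_KL(Q||P) = 0.2231 nats

No, they are not equal!

This asymmetry is why KL divergence is not a true distance metric.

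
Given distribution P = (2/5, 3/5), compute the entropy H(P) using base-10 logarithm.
0.2923 dits

Shannon entropy is H(X) = -Σ p(x) log p(x).

For P = (2/5, 3/5):
H = -2/5 × log_10(2/5) -3/5 × log_10(3/5)
H = 0.2923 dits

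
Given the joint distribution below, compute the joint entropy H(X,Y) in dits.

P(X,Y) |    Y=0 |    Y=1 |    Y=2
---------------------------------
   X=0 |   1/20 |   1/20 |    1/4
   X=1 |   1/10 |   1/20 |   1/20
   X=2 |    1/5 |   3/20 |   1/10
0.8741 dits

Joint entropy is H(X,Y) = -Σ_{x,y} p(x,y) log p(x,y).

Summing over all non-zero entries:
H(X,Y) = -[1/20·log_10(1/20) + 1/20·log_10(1/20) + 1/4·log_10(1/4) + 1/10·log_10(1/10) + 1/20·log_10(1/20) + 1/20·log_10(1/20) + 1/5·log_10(1/5) + 3/20·log_10(3/20) + 1/10·log_10(1/10)]
H(X,Y) = 0.8741 dits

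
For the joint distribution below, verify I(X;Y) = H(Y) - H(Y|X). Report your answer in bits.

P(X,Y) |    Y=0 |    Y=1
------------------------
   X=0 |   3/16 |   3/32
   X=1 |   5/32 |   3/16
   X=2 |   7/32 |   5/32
I(X;Y) = 0.0213 bits

Mutual information has multiple equivalent forms:
- I(X;Y) = H(X) - H(X|Y)
- I(X;Y) = H(Y) - H(Y|X)
- I(X;Y) = H(X) + H(Y) - H(X,Y)

Computing all quantities:
H(X) = 1.5749, H(Y) = 0.9887, H(X,Y) = 2.5423
H(X|Y) = 1.5536, H(Y|X) = 0.9674

Verification:
H(X) - H(X|Y) = 1.5749 - 1.5536 = 0.0213
H(Y) - H(Y|X) = 0.9887 - 0.9674 = 0.0213
H(X) + H(Y) - H(X,Y) = 1.5749 + 0.9887 - 2.5423 = 0.0213

All forms give I(X;Y) = 0.0213 bits. ✓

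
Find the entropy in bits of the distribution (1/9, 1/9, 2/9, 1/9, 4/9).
2.0588 bits

Shannon entropy is H(X) = -Σ p(x) log p(x).

For P = (1/9, 1/9, 2/9, 1/9, 4/9):
H = -1/9 × log_2(1/9) -1/9 × log_2(1/9) -2/9 × log_2(2/9) -1/9 × log_2(1/9) -4/9 × log_2(4/9)
H = 2.0588 bits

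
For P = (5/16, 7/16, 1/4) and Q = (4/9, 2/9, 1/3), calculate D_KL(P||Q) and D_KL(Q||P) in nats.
D_KL(P||Q) = 0.1144, D_KL(Q||P) = 0.1019

KL divergence is not symmetric: D_KL(P||Q) ≠ D_KL(Q||P) in general.

D_KL(P||Q) = 0.1144 nats
D_KL(Q||P) = 0.1019 nats

No, they are not equal!

This asymmetry is why KL divergence is not a true distance metric.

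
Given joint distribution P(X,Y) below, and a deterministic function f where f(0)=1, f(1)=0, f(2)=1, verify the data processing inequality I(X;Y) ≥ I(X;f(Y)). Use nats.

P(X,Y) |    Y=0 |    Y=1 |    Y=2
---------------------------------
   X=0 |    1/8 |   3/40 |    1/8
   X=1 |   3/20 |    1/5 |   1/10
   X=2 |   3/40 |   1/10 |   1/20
I(X;Y) = 0.0253, I(X;f(Y)) = 0.0223, inequality holds: 0.0253 ≥ 0.0223

Data Processing Inequality: For any Markov chain X → Y → Z, we have I(X;Y) ≥ I(X;Z).

Here Z = f(Y) is a deterministic function of Y, forming X → Y → Z.

Original I(X;Y) = 0.0253 nats

After applying f:
P(X,Z) where Z=f(Y):
- P(X,Z=0) = P(X,Y=1)
- P(X,Z=1) = P(X,Y=0) + P(X,Y=2)

I(X;Z) = I(X;f(Y)) = 0.0223 nats

Verification: 0.0253 ≥ 0.0223 ✓

Information cannot be created by processing; the function f can only lose information about X.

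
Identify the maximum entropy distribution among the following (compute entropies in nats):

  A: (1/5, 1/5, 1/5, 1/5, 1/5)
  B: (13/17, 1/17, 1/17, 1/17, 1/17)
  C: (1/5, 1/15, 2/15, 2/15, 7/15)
A

For a discrete distribution over n outcomes, entropy is maximized by the uniform distribution.

Computing entropies:
H(A) = 1.6094 nats
H(B) = 0.8718 nats
H(C) = 1.3954 nats

The uniform distribution (where all probabilities equal 1/5) achieves the maximum entropy of log_e(5) = 1.6094 nats.

Distribution A has the highest entropy.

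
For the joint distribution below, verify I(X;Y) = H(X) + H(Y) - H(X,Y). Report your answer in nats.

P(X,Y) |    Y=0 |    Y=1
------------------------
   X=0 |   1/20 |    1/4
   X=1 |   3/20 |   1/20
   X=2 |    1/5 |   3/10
I(X;Y) = 0.0889 nats

Mutual information has multiple equivalent forms:
- I(X;Y) = H(X) - H(X|Y)
- I(X;Y) = H(Y) - H(Y|X)
- I(X;Y) = H(X) + H(Y) - H(X,Y)

Computing all quantities:
H(X) = 1.0297, H(Y) = 0.6730, H(X,Y) = 1.6138
H(X|Y) = 0.9408, H(Y|X) = 0.5841

Verification:
H(X) - H(X|Y) = 1.0297 - 0.9408 = 0.0889
H(Y) - H(Y|X) = 0.6730 - 0.5841 = 0.0889
H(X) + H(Y) - H(X,Y) = 1.0297 + 0.6730 - 1.6138 = 0.0889

All forms give I(X;Y) = 0.0889 nats. ✓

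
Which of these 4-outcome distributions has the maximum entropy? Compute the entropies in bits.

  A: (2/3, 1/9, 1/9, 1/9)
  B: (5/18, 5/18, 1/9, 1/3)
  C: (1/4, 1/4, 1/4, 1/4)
C

For a discrete distribution over n outcomes, entropy is maximized by the uniform distribution.

Computing entropies:
H(A) = 1.4466 bits
H(B) = 1.9072 bits
H(C) = 2.0000 bits

The uniform distribution (where all probabilities equal 1/4) achieves the maximum entropy of log_2(4) = 2.0000 bits.

Distribution C has the highest entropy.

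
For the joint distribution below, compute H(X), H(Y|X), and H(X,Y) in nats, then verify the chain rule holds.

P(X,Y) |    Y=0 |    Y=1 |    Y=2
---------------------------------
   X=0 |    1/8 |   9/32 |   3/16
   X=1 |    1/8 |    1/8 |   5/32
H(X,Y) = 1.7405, H(X) = 0.6755, H(Y|X) = 1.0650 (all in nats)

Chain rule: H(X,Y) = H(X) + H(Y|X)

Left side — joint entropy directly:
H(X,Y) = -Σ p(x,y) log p(x,y) = 1.7405 nats

Right side — compute H(Y|X) from the conditional distributions:
P(X) = (19/32, 13/32), so H(X) = 0.6755 nats
H(Y|X) = Σ_x P(X=x) · H(Y|X=x):
  P(Y|X=0) = (4/19, 9/19, 6/19), H(Y|X=0) = 1.0460, weight P(X=0) = 19/32
  P(Y|X=1) = (4/13, 4/13, 5/13), H(Y|X=1) = 1.0928, weight P(X=1) = 13/32
H(Y|X) = 1.0650 nats

H(X) + H(Y|X) = 0.6755 + 1.0650 = 1.7405 nats

Both sides equal 1.7405 nats. ✓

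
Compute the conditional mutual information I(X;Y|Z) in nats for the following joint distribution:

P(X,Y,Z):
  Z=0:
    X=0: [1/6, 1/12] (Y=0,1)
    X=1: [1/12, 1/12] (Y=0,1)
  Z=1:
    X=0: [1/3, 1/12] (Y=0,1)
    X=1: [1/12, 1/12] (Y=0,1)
0.0307 nats

Conditional mutual information: I(X;Y|Z) = H(X|Z) + H(Y|Z) - H(X,Y|Z)

H(Z) = 0.6792
H(X,Z) = 1.3086 → H(X|Z) = 0.6294
H(Y,Z) = 1.3086 → H(Y|Z) = 0.6294
H(X,Y,Z) = 1.9073 → H(X,Y|Z) = 1.2281

I(X;Y|Z) = 0.6294 + 0.6294 - 1.2281 = 0.0307 nats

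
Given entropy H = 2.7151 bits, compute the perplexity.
6.5664

Perplexity is 2^H (or exp(H) for natural log).

H = 2.7151 bits
Perplexity = 2^2.7151 = 6.5664

Interpretation: The model's uncertainty is equivalent to choosing uniformly among 6.6 options.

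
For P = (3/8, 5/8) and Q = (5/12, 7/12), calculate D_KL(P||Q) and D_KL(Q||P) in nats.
D_KL(P||Q) = 0.0036, D_KL(Q||P) = 0.0037

KL divergence is not symmetric: D_KL(P||Q) ≠ D_KL(Q||P) in general.

D_KL(P||Q) = 0.0036 nats
D_KL(Q||P) = 0.0037 nats

No, they are not equal!

This asymmetry is why KL divergence is not a true distance metric.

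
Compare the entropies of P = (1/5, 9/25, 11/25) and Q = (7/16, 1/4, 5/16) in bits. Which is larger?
Q

Computing entropies in bits:
H(P) = 1.5161
H(Q) = 1.5462

Distribution Q has higher entropy.

Intuition: The distribution closer to uniform (more spread out) has higher entropy.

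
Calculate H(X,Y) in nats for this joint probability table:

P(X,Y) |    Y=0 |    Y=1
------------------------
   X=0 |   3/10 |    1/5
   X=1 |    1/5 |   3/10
1.3662 nats

Joint entropy is H(X,Y) = -Σ_{x,y} p(x,y) log p(x,y).

Summing over all non-zero entries:
H(X,Y) = -[3/10·log_e(3/10) + 1/5·log_e(1/5) + 1/5·log_e(1/5) + 3/10·log_e(3/10)]
H(X,Y) = 1.3662 nats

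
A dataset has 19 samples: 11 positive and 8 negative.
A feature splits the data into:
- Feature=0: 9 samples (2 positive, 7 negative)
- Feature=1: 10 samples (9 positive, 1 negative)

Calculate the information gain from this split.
0.3731 bits

Information Gain = H(Y) - H(Y|Feature)

Before split:
P(positive) = 11/19 = 0.5789
H(Y) = 0.9819 bits

After split:
Feature=0: H = 0.7642 bits (weight = 9/19)
Feature=1: H = 0.4690 bits (weight = 10/19)
H(Y|Feature) = (9/19)×0.7642 + (10/19)×0.4690 = 0.6088 bits

Information Gain = 0.9819 - 0.6088 = 0.3731 bits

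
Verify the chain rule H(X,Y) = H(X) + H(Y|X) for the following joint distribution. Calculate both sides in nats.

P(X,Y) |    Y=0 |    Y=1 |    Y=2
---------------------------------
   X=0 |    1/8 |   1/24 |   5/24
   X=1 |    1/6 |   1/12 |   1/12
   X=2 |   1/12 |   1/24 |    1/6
H(X,Y) = 2.0700, H(X) = 1.0934, H(Y|X) = 0.9767 (all in nats)

Chain rule: H(X,Y) = H(X) + H(Y|X)

Left side — joint entropy directly:
H(X,Y) = -Σ p(x,y) log p(x,y) = 2.0700 nats

Right side — compute H(Y|X) from the conditional distributions:
P(X) = (3/8, 1/3, 7/24), so H(X) = 1.0934 nats
H(Y|X) = Σ_x P(X=x) · H(Y|X=x):
  P(Y|X=0) = (1/3, 1/9, 5/9), H(Y|X=0) = 0.9369, weight P(X=0) = 3/8
  P(Y|X=1) = (1/2, 1/4, 1/4), H(Y|X=1) = 1.0397, weight P(X=1) = 1/3
  P(Y|X=2) = (2/7, 1/7, 4/7), H(Y|X=2) = 0.9557, weight P(X=2) = 7/24
H(Y|X) = 0.9767 nats

H(X) + H(Y|X) = 1.0934 + 0.9767 = 2.0700 nats

Both sides equal 2.0700 nats. ✓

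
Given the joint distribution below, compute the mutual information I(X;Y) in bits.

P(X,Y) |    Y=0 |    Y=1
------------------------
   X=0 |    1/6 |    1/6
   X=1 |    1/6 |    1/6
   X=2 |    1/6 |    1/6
0.0000 bits

Mutual information: I(X;Y) = H(X) + H(Y) - H(X,Y)

Marginals:
P(X) = (1/3, 1/3, 1/3), H(X) = 1.5850 bits
P(Y) = (1/2, 1/2), H(Y) = 1.0000 bits

Joint entropy: H(X,Y) = 2.5850 bits

I(X;Y) = 1.5850 + 1.0000 - 2.5850 = 0.0000 bits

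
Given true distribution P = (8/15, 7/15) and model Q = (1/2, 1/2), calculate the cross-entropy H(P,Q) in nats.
0.6931 nats

Cross-entropy: H(P,Q) = -Σ p(x) log q(x)

Alternatively: H(P,Q) = H(P) + D_KL(P||Q)
H(P) = 0.6909 nats
D_KL(P||Q) = 0.0022 nats

H(P,Q) = 0.6909 + 0.0022 = 0.6931 nats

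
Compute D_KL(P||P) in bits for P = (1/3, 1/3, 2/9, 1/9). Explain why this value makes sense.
0.0000 bits

KL divergence satisfies the Gibbs inequality: D_KL(P||Q) ≥ 0 for all distributions P, Q.

D_KL(P||Q) = Σ p(x) log(p(x)/q(x))
Each term is p(x) × log_2(p(x)/p(x)) = p(x) × log_2(1) = 0, so the sum is 0.
D_KL(P||Q) = 0.0000 bits

When P = Q, the KL divergence is exactly 0, as there is no 'divergence' between identical distributions.

This non-negativity is a fundamental property: relative entropy cannot be negative because it measures how different Q is from P.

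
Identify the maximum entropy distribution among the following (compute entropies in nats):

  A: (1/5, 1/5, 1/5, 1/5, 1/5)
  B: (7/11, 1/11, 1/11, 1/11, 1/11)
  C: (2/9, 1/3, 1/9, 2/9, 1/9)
A

For a discrete distribution over n outcomes, entropy is maximized by the uniform distribution.

Computing entropies:
H(A) = 1.6094 nats
H(B) = 1.1596 nats
H(C) = 1.5230 nats

The uniform distribution (where all probabilities equal 1/5) achieves the maximum entropy of log_e(5) = 1.6094 nats.

Distribution A has the highest entropy.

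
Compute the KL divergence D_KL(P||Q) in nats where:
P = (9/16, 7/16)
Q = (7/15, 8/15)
0.0184 nats

KL divergence: D_KL(P||Q) = Σ p(x) log(p(x)/q(x))

Computing term by term:
  x=0: 9/16 × log_e[(9/16)/(7/15)] = 9/16 × 0.1868 = 0.1051
  x=1: 7/16 × log_e[(7/16)/(8/15)] = 7/16 × -0.1981 = -0.0867

D_KL(P||Q) = 0.0184 nats

Note: KL divergence is always non-negative and equals 0 iff P = Q.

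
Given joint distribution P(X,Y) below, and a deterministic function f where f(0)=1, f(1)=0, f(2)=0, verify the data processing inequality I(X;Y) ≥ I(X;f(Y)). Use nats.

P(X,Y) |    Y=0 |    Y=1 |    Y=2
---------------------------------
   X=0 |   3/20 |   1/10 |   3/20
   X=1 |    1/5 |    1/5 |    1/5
I(X;Y) = 0.0040, I(X;f(Y)) = 0.0009, inequality holds: 0.0040 ≥ 0.0009

Data Processing Inequality: For any Markov chain X → Y → Z, we have I(X;Y) ≥ I(X;Z).

Here Z = f(Y) is a deterministic function of Y, forming X → Y → Z.

Original I(X;Y) = 0.0040 nats

After applying f:
P(X,Z) where Z=f(Y):
- P(X,Z=0) = P(X,Y=1) + P(X,Y=2)
- P(X,Z=1) = P(X,Y=0)

I(X;Z) = I(X;f(Y)) = 0.0009 nats

Verification: 0.0040 ≥ 0.0009 ✓

Information cannot be created by processing; the function f can only lose information about X.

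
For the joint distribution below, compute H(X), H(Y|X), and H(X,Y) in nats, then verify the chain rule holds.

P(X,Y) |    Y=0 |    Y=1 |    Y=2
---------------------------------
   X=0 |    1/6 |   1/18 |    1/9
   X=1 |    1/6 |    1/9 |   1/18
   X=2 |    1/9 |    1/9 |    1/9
H(X,Y) = 2.1391, H(X) = 1.0986, H(Y|X) = 1.0405 (all in nats)

Chain rule: H(X,Y) = H(X) + H(Y|X)

Left side — joint entropy directly:
H(X,Y) = -Σ p(x,y) log p(x,y) = 2.1391 nats

Right side — compute H(Y|X) from the conditional distributions:
P(X) = (1/3, 1/3, 1/3), so H(X) = 1.0986 nats
H(Y|X) = Σ_x P(X=x) · H(Y|X=x):
  P(Y|X=0) = (1/2, 1/6, 1/3), H(Y|X=0) = 1.0114, weight P(X=0) = 1/3
  P(Y|X=1) = (1/2, 1/3, 1/6), H(Y|X=1) = 1.0114, weight P(X=1) = 1/3
  P(Y|X=2) = (1/3, 1/3, 1/3), H(Y|X=2) = 1.0986, weight P(X=2) = 1/3
H(Y|X) = 1.0405 nats

H(X) + H(Y|X) = 1.0986 + 1.0405 = 2.1391 nats

Both sides equal 2.1391 nats. ✓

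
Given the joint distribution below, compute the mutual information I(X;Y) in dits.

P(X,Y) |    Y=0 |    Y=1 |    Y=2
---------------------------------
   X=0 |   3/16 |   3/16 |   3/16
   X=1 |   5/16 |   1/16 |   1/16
0.0319 dits

Mutual information: I(X;Y) = H(X) + H(Y) - H(X,Y)

Marginals:
P(X) = (9/16, 7/16), H(X) = 0.2976 dits
P(Y) = (1/2, 1/4, 1/4), H(Y) = 0.4515 dits

Joint entropy: H(X,Y) = 0.7173 dits

I(X;Y) = 0.2976 + 0.4515 - 0.7173 = 0.0319 dits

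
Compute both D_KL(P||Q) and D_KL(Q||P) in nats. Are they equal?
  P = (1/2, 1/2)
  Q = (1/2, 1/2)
D_KL(P||Q) = 0.0000, D_KL(Q||P) = 0.0000

KL divergence is not symmetric: D_KL(P||Q) ≠ D_KL(Q||P) in general.

D_KL(P||Q) = 0.0000 nats
D_KL(Q||P) = 0.0000 nats

In this case they happen to be equal (to 4 decimal places).

This asymmetry is why KL divergence is not a true distance metric.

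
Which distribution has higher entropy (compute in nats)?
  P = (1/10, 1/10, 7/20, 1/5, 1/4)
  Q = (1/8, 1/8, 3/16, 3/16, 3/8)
Q

Computing entropies in nats:
H(P) = 1.4964
H(Q) = 1.5154

Distribution Q has higher entropy.

Intuition: The distribution closer to uniform (more spread out) has higher entropy.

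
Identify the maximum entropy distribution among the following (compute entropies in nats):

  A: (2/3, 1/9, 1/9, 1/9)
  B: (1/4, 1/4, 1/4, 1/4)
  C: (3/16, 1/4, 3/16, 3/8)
B

For a discrete distribution over n outcomes, entropy is maximized by the uniform distribution.

Computing entropies:
H(A) = 1.0027 nats
H(B) = 1.3863 nats
H(C) = 1.3421 nats

The uniform distribution (where all probabilities equal 1/4) achieves the maximum entropy of log_e(4) = 1.3863 nats.

Distribution B has the highest entropy.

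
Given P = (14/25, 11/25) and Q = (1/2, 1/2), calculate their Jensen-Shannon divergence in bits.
0.0026 bits

Jensen-Shannon divergence is:
JSD(P||Q) = 0.5 × D_KL(P||M) + 0.5 × D_KL(Q||M)
where M = 0.5 × (P + Q) is the mixture distribution.

M = 0.5 × (14/25, 11/25) + 0.5 × (1/2, 1/2) = (0.53, 0.47)

D_KL(P||M) = 0.0026 bits
D_KL(Q||M) = 0.0026 bits

JSD(P||Q) = 0.5 × 0.0026 + 0.5 × 0.0026 = 0.0026 bits

Unlike KL divergence, JSD is symmetric and bounded: 0 ≤ JSD ≤ log(2).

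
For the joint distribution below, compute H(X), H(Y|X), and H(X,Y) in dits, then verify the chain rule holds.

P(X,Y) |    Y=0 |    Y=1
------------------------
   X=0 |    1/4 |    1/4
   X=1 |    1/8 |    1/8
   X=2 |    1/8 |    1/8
H(X,Y) = 0.7526, H(X) = 0.4515, H(Y|X) = 0.3010 (all in dits)

Chain rule: H(X,Y) = H(X) + H(Y|X)

Left side — joint entropy directly:
H(X,Y) = -Σ p(x,y) log p(x,y) = 0.7526 dits

Right side — compute H(Y|X) from the conditional distributions:
P(X) = (1/2, 1/4, 1/4), so H(X) = 0.4515 dits
H(Y|X) = Σ_x P(X=x) · H(Y|X=x):
  P(Y|X=0) = (1/2, 1/2), H(Y|X=0) = 0.3010, weight P(X=0) = 1/2
  P(Y|X=1) = (1/2, 1/2), H(Y|X=1) = 0.3010, weight P(X=1) = 1/4
  P(Y|X=2) = (1/2, 1/2), H(Y|X=2) = 0.3010, weight P(X=2) = 1/4
H(Y|X) = 0.3010 dits

H(X) + H(Y|X) = 0.4515 + 0.3010 = 0.7526 dits

Both sides equal 0.7526 dits. ✓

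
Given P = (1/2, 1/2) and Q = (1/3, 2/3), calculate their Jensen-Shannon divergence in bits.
0.0207 bits

Jensen-Shannon divergence is:
JSD(P||Q) = 0.5 × D_KL(P||M) + 0.5 × D_KL(Q||M)
where M = 0.5 × (P + Q) is the mixture distribution.

M = 0.5 × (1/2, 1/2) + 0.5 × (1/3, 2/3) = (5/12, 7/12)

D_KL(P||M) = 0.0203 bits
D_KL(Q||M) = 0.0211 bits

JSD(P||Q) = 0.5 × 0.0203 + 0.5 × 0.0211 = 0.0207 bits

Unlike KL divergence, JSD is symmetric and bounded: 0 ≤ JSD ≤ log(2).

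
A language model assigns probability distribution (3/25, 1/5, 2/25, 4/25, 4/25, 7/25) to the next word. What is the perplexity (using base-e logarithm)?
5.5914

Perplexity is e^H (or exp(H) for natural log).

First, H = -Σ p log p = 1.7212 nats
Perplexity = e^1.7212 = 5.5914

Interpretation: The model's uncertainty is equivalent to choosing uniformly among 5.6 options.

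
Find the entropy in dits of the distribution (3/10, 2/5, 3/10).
0.4729 dits

Shannon entropy is H(X) = -Σ p(x) log p(x).

For P = (3/10, 2/5, 3/10):
H = -3/10 × log_10(3/10) -2/5 × log_10(2/5) -3/10 × log_10(3/10)
H = 0.4729 dits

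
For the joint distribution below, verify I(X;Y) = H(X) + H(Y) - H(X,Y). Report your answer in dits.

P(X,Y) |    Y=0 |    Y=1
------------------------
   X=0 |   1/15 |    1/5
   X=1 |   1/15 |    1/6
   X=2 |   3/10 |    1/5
I(X;Y) = 0.0253 dits

Mutual information has multiple equivalent forms:
- I(X;Y) = H(X) - H(X|Y)
- I(X;Y) = H(Y) - H(Y|X)
- I(X;Y) = H(X) + H(Y) - H(X,Y)

Computing all quantities:
H(X) = 0.4511, H(Y) = 0.2972, H(X,Y) = 0.7230
H(X|Y) = 0.4258, H(Y|X) = 0.2719

Verification:
H(X) - H(X|Y) = 0.4511 - 0.4258 = 0.0253
H(Y) - H(Y|X) = 0.2972 - 0.2719 = 0.0253
H(X) + H(Y) - H(X,Y) = 0.4511 + 0.2972 - 0.7230 = 0.0253

All forms give I(X;Y) = 0.0253 dits. ✓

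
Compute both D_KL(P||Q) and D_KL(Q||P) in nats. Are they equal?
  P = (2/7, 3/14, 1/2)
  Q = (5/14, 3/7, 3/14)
D_KL(P||Q) = 0.2114, D_KL(Q||P) = 0.1952

KL divergence is not symmetric: D_KL(P||Q) ≠ D_KL(Q||P) in general.

D_KL(P||Q) = 0.2114 nats
D_KL(Q||P) = 0.1952 nats

No, they are not equal!

This asymmetry is why KL divergence is not a true distance metric.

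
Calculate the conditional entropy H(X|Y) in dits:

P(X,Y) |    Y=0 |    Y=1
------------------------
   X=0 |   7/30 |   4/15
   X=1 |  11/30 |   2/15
0.2847 dits

Using the chain rule: H(X|Y) = H(X,Y) - H(Y)

First, compute H(X,Y) = 0.5770 dits

Marginal P(Y) = (3/5, 2/5)
H(Y) = 0.2923 dits

H(X|Y) = H(X,Y) - H(Y) = 0.5770 - 0.2923 = 0.2847 dits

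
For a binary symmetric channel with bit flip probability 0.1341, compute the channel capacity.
0.4314 bits

For a binary symmetric channel (BSC) with error probability p:
Capacity C = 1 - H(p) bits per symbol

where H(p) = -p log₂(p) - (1-p) log₂(1-p) is the binary entropy function.

H(0.1341) = 0.5686 bits
C = 1 - 0.5686 = 0.4314 bits per symbol

This means we can reliably transmit up to 0.4314 bits of information per channel use.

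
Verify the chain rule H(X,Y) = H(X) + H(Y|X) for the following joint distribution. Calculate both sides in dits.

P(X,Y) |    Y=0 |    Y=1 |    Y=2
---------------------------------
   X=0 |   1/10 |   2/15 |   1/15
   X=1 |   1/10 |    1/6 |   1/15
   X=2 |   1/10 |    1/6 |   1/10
H(X,Y) = 0.9329, H(X) = 0.4757, H(Y|X) = 0.4572 (all in dits)

Chain rule: H(X,Y) = H(X) + H(Y|X)

Left side — joint entropy directly:
H(X,Y) = -Σ p(x,y) log p(x,y) = 0.9329 dits

Right side — compute H(Y|X) from the conditional distributions:
P(X) = (3/10, 1/3, 11/30), so H(X) = 0.4757 dits
H(Y|X) = Σ_x P(X=x) · H(Y|X=x):
  P(Y|X=0) = (1/3, 4/9, 2/9), H(Y|X=0) = 0.4607, weight P(X=0) = 3/10
  P(Y|X=1) = (3/10, 1/2, 1/5), H(Y|X=1) = 0.4472, weight P(X=1) = 1/3
  P(Y|X=2) = (3/11, 5/11, 3/11), H(Y|X=2) = 0.4634, weight P(X=2) = 11/30
H(Y|X) = 0.4572 dits

H(X) + H(Y|X) = 0.4757 + 0.4572 = 0.9329 dits

Both sides equal 0.9329 dits. ✓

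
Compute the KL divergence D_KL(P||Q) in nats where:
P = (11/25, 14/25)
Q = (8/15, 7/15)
0.0175 nats

KL divergence: D_KL(P||Q) = Σ p(x) log(p(x)/q(x))

Computing term by term:
  x=0: 11/25 × log_e[(11/25)/(8/15)] = 11/25 × -0.1924 = -0.0846
  x=1: 14/25 × log_e[(14/25)/(7/15)] = 14/25 × 0.1823 = 0.1021

D_KL(P||Q) = 0.0175 nats

Note: KL divergence is always non-negative and equals 0 iff P = Q.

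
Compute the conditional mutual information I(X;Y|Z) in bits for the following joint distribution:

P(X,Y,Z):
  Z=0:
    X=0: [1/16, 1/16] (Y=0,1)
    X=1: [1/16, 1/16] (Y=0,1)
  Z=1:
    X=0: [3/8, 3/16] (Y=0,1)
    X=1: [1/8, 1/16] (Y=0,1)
0.0000 bits

Conditional mutual information: I(X;Y|Z) = H(X|Z) + H(Y|Z) - H(X,Y|Z)

H(Z) = 0.8113
H(X,Z) = 1.6697 → H(X|Z) = 0.8585
H(Y,Z) = 1.7500 → H(Y|Z) = 0.9387
H(X,Y,Z) = 2.6085 → H(X,Y|Z) = 1.7972

I(X;Y|Z) = 0.8585 + 0.9387 - 1.7972 = 0.0000 bits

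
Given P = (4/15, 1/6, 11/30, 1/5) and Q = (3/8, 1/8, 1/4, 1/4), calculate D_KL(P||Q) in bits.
0.0762 bits

KL divergence: D_KL(P||Q) = Σ p(x) log(p(x)/q(x))

Computing term by term:
  x=0: 4/15 × log_2[(4/15)/(3/8)] = 4/15 × -0.4919 = -0.1312
  x=1: 1/6 × log_2[(1/6)/(1/8)] = 1/6 × 0.4150 = 0.0692
  x=2: 11/30 × log_2[(11/30)/(1/4)] = 11/30 × 0.5525 = 0.2026
  x=3: 1/5 × log_2[(1/5)/(1/4)] = 1/5 × -0.3219 = -0.0644

D_KL(P||Q) = 0.0762 bits

Note: KL divergence is always non-negative and equals 0 iff P = Q.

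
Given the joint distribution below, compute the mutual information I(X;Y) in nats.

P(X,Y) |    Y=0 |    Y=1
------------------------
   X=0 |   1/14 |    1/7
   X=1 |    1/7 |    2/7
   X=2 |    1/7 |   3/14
0.0022 nats

Mutual information: I(X;Y) = H(X) + H(Y) - H(X,Y)

Marginals:
P(X) = (3/14, 3/7, 5/14), H(X) = 1.0609 nats
P(Y) = (5/14, 9/14), H(Y) = 0.6518 nats

Joint entropy: H(X,Y) = 1.7105 nats

I(X;Y) = 1.0609 + 0.6518 - 1.7105 = 0.0022 nats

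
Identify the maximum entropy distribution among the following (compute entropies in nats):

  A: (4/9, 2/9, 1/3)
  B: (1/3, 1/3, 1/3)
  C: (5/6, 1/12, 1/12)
B

For a discrete distribution over n outcomes, entropy is maximized by the uniform distribution.

Computing entropies:
H(A) = 1.0609 nats
H(B) = 1.0986 nats
H(C) = 0.5661 nats

The uniform distribution (where all probabilities equal 1/3) achieves the maximum entropy of log_e(3) = 1.0986 nats.

Distribution B has the highest entropy.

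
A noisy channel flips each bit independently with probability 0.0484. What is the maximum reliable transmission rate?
0.7204 bits

For a binary symmetric channel (BSC) with error probability p:
Capacity C = 1 - H(p) bits per symbol

where H(p) = -p log₂(p) - (1-p) log₂(1-p) is the binary entropy function.

H(0.0484) = 0.2796 bits
C = 1 - 0.2796 = 0.7204 bits per symbol

This means we can reliably transmit up to 0.7204 bits of information per channel use.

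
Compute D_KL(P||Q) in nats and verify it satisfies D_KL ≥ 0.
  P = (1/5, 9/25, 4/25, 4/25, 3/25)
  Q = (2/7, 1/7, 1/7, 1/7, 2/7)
0.1936 nats

KL divergence satisfies the Gibbs inequality: D_KL(P||Q) ≥ 0 for all distributions P, Q.

D_KL(P||Q) = Σ p(x) log(p(x)/q(x))
Term by term:
  x=0: 1/5 × log_e[(1/5)/(2/7)] = -0.0713
  x=1: 9/25 × log_e[(9/25)/(1/7)] = 0.3327
  x=2: 4/25 × log_e[(4/25)/(1/7)] = 0.0181
  x=3: 4/25 × log_e[(4/25)/(1/7)] = 0.0181
  x=4: 3/25 × log_e[(3/25)/(2/7)] = -0.1041
D_KL(P||Q) = 0.1936 nats

D_KL(P||Q) = 0.1936 ≥ 0 ✓

This non-negativity is a fundamental property: relative entropy cannot be negative because it measures how different Q is from P.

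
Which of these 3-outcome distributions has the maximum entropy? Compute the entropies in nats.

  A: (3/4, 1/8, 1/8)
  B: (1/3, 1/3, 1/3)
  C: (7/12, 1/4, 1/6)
B

For a discrete distribution over n outcomes, entropy is maximized by the uniform distribution.

Computing entropies:
H(A) = 0.7356 nats
H(B) = 1.0986 nats
H(C) = 0.9596 nats

The uniform distribution (where all probabilities equal 1/3) achieves the maximum entropy of log_e(3) = 1.0986 nats.

Distribution B has the highest entropy.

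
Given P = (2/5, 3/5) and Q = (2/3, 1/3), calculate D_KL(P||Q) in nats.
0.1483 nats

KL divergence: D_KL(P||Q) = Σ p(x) log(p(x)/q(x))

Computing term by term:
  x=0: 2/5 × log_e[(2/5)/(2/3)] = 2/5 × -0.5108 = -0.2043
  x=1: 3/5 × log_e[(3/5)/(1/3)] = 3/5 × 0.5878 = 0.3527

D_KL(P||Q) = 0.1483 nats

Note: KL divergence is always non-negative and equals 0 iff P = Q.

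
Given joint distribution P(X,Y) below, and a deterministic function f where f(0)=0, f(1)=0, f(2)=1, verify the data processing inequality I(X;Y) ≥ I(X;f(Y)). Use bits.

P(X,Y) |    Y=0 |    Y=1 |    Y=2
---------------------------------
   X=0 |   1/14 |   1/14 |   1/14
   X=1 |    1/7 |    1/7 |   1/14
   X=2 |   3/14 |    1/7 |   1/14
I(X;Y) = 0.0221, I(X;f(Y)) = 0.0164, inequality holds: 0.0221 ≥ 0.0164

Data Processing Inequality: For any Markov chain X → Y → Z, we have I(X;Y) ≥ I(X;Z).

Here Z = f(Y) is a deterministic function of Y, forming X → Y → Z.

Original I(X;Y) = 0.0221 bits

After applying f:
P(X,Z) where Z=f(Y):
- P(X,Z=0) = P(X,Y=0) + P(X,Y=1)
- P(X,Z=1) = P(X,Y=2)

I(X;Z) = I(X;f(Y)) = 0.0164 bits

Verification: 0.0221 ≥ 0.0164 ✓

Information cannot be created by processing; the function f can only lose information about X.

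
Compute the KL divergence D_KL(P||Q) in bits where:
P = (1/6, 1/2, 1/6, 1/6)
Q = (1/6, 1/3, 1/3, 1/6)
0.1258 bits

KL divergence: D_KL(P||Q) = Σ p(x) log(p(x)/q(x))

Computing term by term:
  x=0: 1/6 × log_2[(1/6)/(1/6)] = 1/6 × 0.0000 = 0.0000
  x=1: 1/2 × log_2[(1/2)/(1/3)] = 1/2 × 0.5850 = 0.2925
  x=2: 1/6 × log_2[(1/6)/(1/3)] = 1/6 × -1.0000 = -0.1667
  x=3: 1/6 × log_2[(1/6)/(1/6)] = 1/6 × 0.0000 = 0.0000

D_KL(P||Q) = 0.1258 bits

Note: KL divergence is always non-negative and equals 0 iff P = Q.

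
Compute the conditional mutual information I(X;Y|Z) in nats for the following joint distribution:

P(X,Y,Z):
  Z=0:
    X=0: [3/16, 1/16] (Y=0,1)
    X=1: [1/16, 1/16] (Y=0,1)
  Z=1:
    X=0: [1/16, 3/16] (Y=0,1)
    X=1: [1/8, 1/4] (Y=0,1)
0.0140 nats

Conditional mutual information: I(X;Y|Z) = H(X|Z) + H(Y|Z) - H(X,Y|Z)

H(Z) = 0.6616
H(X,Z) = 1.3209 → H(X|Z) = 0.6593
H(Y,Z) = 1.2820 → H(Y|Z) = 0.6205
H(X,Y,Z) = 1.9274 → H(X,Y|Z) = 1.2658

I(X;Y|Z) = 0.6593 + 0.6205 - 1.2658 = 0.0140 nats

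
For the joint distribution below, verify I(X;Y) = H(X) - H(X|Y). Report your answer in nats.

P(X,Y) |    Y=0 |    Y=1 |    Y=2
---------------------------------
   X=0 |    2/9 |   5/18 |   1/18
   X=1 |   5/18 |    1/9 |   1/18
I(X;Y) = 0.0338 nats

Mutual information has multiple equivalent forms:
- I(X;Y) = H(X) - H(X|Y)
- I(X;Y) = H(Y) - H(Y|X)
- I(X;Y) = H(X) + H(Y) - H(X,Y)

Computing all quantities:
H(X) = 0.6870, H(Y) = 0.9580, H(X,Y) = 1.6112
H(X|Y) = 0.6532, H(Y|X) = 0.9242

Verification:
H(X) - H(X|Y) = 0.6870 - 0.6532 = 0.0338
H(Y) - H(Y|X) = 0.9580 - 0.9242 = 0.0338
H(X) + H(Y) - H(X,Y) = 0.6870 + 0.9580 - 1.6112 = 0.0338

All forms give I(X;Y) = 0.0338 nats. ✓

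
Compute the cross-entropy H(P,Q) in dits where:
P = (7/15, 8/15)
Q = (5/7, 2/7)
0.3584 dits

Cross-entropy: H(P,Q) = -Σ p(x) log q(x)

Alternatively: H(P,Q) = H(P) + D_KL(P||Q)
H(P) = 0.3001 dits
D_KL(P||Q) = 0.0583 dits

H(P,Q) = 0.3001 + 0.0583 = 0.3584 dits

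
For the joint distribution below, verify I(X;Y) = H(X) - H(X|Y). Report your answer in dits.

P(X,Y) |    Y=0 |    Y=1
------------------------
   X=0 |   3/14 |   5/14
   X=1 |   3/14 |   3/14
I(X;Y) = 0.0034 dits

Mutual information has multiple equivalent forms:
- I(X;Y) = H(X) - H(X|Y)
- I(X;Y) = H(Y) - H(Y|X)
- I(X;Y) = H(X) + H(Y) - H(X,Y)

Computing all quantities:
H(X) = 0.2966, H(Y) = 0.2966, H(X,Y) = 0.5898
H(X|Y) = 0.2932, H(Y|X) = 0.2932

Verification:
H(X) - H(X|Y) = 0.2966 - 0.2932 = 0.0034
H(Y) - H(Y|X) = 0.2966 - 0.2932 = 0.0034
H(X) + H(Y) - H(X,Y) = 0.2966 + 0.2966 - 0.5898 = 0.0034

All forms give I(X;Y) = 0.0034 dits. ✓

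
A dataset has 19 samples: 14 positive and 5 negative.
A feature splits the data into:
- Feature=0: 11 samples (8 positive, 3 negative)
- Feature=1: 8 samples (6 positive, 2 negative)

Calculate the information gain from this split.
0.0005 bits

Information Gain = H(Y) - H(Y|Feature)

Before split:
P(positive) = 14/19 = 0.7368
H(Y) = 0.8315 bits

After split:
Feature=0: H = 0.8454 bits (weight = 11/19)
Feature=1: H = 0.8113 bits (weight = 8/19)
H(Y|Feature) = (11/19)×0.8454 + (8/19)×0.8113 = 0.8310 bits

Information Gain = 0.8315 - 0.8310 = 0.0005 bits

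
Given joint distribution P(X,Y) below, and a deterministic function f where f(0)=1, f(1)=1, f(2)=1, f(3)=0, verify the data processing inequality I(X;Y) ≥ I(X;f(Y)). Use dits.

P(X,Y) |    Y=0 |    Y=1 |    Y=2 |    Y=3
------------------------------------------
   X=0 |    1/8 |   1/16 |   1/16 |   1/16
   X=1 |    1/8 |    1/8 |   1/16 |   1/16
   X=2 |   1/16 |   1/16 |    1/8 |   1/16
I(X;Y) = 0.0171, I(X;f(Y)) = 0.0004, inequality holds: 0.0171 ≥ 0.0004

Data Processing Inequality: For any Markov chain X → Y → Z, we have I(X;Y) ≥ I(X;Z).

Here Z = f(Y) is a deterministic function of Y, forming X → Y → Z.

Original I(X;Y) = 0.0171 dits

After applying f:
P(X,Z) where Z=f(Y):
- P(X,Z=0) = P(X,Y=3)
- P(X,Z=1) = P(X,Y=0) + P(X,Y=1) + P(X,Y=2)

I(X;Z) = I(X;f(Y)) = 0.0004 dits

Verification: 0.0171 ≥ 0.0004 ✓

Information cannot be created by processing; the function f can only lose information about X.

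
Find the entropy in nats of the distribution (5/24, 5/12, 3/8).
1.0594 nats

Shannon entropy is H(X) = -Σ p(x) log p(x).

For P = (5/24, 5/12, 3/8):
H = -5/24 × log_e(5/24) -5/12 × log_e(5/12) -3/8 × log_e(3/8)
H = 1.0594 nats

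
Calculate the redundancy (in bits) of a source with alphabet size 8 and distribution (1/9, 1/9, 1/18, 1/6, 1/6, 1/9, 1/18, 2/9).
0.1362 bits

Redundancy measures how far a source is from maximum entropy:
R = H_max - H(X)

Maximum entropy for 8 symbols: H_max = log_2(8) = 3.0000 bits
Actual entropy: H(X) = 2.8638 bits
Redundancy: R = 3.0000 - 2.8638 = 0.1362 bits

This redundancy represents potential for compression: the source could be compressed by 0.1362 bits per symbol.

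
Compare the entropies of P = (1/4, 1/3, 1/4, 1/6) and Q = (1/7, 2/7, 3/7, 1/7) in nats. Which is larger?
P

Computing entropies in nats:
H(P) = 1.3580
H(Q) = 1.2770

Distribution P has higher entropy.

Intuition: The distribution closer to uniform (more spread out) has higher entropy.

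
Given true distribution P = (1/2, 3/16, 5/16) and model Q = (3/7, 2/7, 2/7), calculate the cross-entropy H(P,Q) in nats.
1.0500 nats

Cross-entropy: H(P,Q) = -Σ p(x) log q(x)

Alternatively: H(P,Q) = H(P) + D_KL(P||Q)
H(P) = 1.0239 nats
D_KL(P||Q) = 0.0261 nats

H(P,Q) = 1.0239 + 0.0261 = 1.0500 nats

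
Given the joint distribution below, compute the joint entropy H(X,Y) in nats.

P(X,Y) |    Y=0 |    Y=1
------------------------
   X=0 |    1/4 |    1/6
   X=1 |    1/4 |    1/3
1.3580 nats

Joint entropy is H(X,Y) = -Σ_{x,y} p(x,y) log p(x,y).

Summing over all non-zero entries:
H(X,Y) = -[1/4·log_e(1/4) + 1/6·log_e(1/6) + 1/4·log_e(1/4) + 1/3·log_e(1/3)]
H(X,Y) = 1.3580 nats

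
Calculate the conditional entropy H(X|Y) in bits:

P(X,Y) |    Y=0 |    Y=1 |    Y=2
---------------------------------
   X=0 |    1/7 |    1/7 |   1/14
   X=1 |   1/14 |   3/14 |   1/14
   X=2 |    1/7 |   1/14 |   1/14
1.5085 bits

Using the chain rule: H(X|Y) = H(X,Y) - H(Y)

First, compute H(X,Y) = 3.0391 bits

Marginal P(Y) = (5/14, 3/7, 3/14)
H(Y) = 1.5306 bits

H(X|Y) = H(X,Y) - H(Y) = 3.0391 - 1.5306 = 1.5085 bits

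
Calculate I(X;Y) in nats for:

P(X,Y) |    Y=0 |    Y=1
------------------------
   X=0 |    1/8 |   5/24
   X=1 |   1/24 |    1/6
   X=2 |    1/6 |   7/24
0.0113 nats

Mutual information: I(X;Y) = H(X) + H(Y) - H(X,Y)

Marginals:
P(X) = (1/3, 5/24, 11/24), H(X) = 1.0506 nats
P(Y) = (1/3, 2/3), H(Y) = 0.6365 nats

Joint entropy: H(X,Y) = 1.6758 nats

I(X;Y) = 1.0506 + 0.6365 - 1.6758 = 0.0113 nats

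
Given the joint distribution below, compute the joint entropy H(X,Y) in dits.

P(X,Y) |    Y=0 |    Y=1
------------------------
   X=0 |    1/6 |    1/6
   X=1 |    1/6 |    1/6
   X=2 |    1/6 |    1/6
0.7782 dits

Joint entropy is H(X,Y) = -Σ_{x,y} p(x,y) log p(x,y).

Summing over all non-zero entries:
H(X,Y) = -[1/6·log_10(1/6) + 1/6·log_10(1/6) + 1/6·log_10(1/6) + 1/6·log_10(1/6) + 1/6·log_10(1/6) + 1/6·log_10(1/6)]
H(X,Y) = 0.7782 dits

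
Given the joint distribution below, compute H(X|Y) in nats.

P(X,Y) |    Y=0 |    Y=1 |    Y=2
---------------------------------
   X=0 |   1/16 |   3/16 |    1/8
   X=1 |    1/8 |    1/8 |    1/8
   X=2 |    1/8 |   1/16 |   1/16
1.0386 nats

Using the chain rule: H(X|Y) = H(X,Y) - H(Y)

First, compute H(X,Y) = 2.1334 nats

Marginal P(Y) = (5/16, 3/8, 5/16)
H(Y) = 1.0948 nats

H(X|Y) = H(X,Y) - H(Y) = 2.1334 - 1.0948 = 1.0386 nats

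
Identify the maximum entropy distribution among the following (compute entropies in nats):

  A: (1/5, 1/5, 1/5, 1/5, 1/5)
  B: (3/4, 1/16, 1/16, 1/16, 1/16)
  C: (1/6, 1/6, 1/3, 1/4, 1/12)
A

For a discrete distribution over n outcomes, entropy is maximized by the uniform distribution.

Computing entropies:
H(A) = 1.6094 nats
H(B) = 0.9089 nats
H(C) = 1.5171 nats

The uniform distribution (where all probabilities equal 1/5) achieves the maximum entropy of log_e(5) = 1.6094 nats.

Distribution A has the highest entropy.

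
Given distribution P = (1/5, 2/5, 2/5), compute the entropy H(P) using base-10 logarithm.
0.4581 dits

Shannon entropy is H(X) = -Σ p(x) log p(x).

For P = (1/5, 2/5, 2/5):
H = -1/5 × log_10(1/5) -2/5 × log_10(2/5) -2/5 × log_10(2/5)
H = 0.4581 dits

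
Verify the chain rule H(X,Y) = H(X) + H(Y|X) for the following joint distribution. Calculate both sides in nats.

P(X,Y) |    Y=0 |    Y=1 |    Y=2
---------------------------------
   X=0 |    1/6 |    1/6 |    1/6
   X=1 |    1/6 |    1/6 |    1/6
H(X,Y) = 1.7918, H(X) = 0.6931, H(Y|X) = 1.0986 (all in nats)

Chain rule: H(X,Y) = H(X) + H(Y|X)

Left side — joint entropy directly:
H(X,Y) = -Σ p(x,y) log p(x,y) = 1.7918 nats

Right side — compute H(Y|X) from the conditional distributions:
P(X) = (1/2, 1/2), so H(X) = 0.6931 nats
H(Y|X) = Σ_x P(X=x) · H(Y|X=x):
  P(Y|X=0) = (1/3, 1/3, 1/3), H(Y|X=0) = 1.0986, weight P(X=0) = 1/2
  P(Y|X=1) = (1/3, 1/3, 1/3), H(Y|X=1) = 1.0986, weight P(X=1) = 1/2
H(Y|X) = 1.0986 nats

H(X) + H(Y|X) = 0.6931 + 1.0986 = 1.7918 nats

Both sides equal 1.7918 nats. ✓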